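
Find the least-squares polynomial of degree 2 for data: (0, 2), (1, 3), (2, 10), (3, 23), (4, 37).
11/7 + (-1/7)x + (16/7)x²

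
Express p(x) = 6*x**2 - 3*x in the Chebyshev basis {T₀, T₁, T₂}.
(3)T₀ + (-3)T₁ + (3)T₂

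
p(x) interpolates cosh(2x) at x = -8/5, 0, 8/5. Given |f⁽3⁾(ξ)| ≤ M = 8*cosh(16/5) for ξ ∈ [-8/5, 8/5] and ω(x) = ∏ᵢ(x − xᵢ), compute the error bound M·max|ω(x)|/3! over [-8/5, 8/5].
4096*sqrt(3)*cosh(16/5)/3375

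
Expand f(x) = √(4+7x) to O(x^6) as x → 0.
2 + 7*x/4 - 49*x**2/64 + 343*x**3/512 - 12005*x**4/16384 + 117649*x**5/131072 + O(x**6)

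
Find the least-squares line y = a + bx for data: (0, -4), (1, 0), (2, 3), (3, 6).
a = -37/10, b = 33/10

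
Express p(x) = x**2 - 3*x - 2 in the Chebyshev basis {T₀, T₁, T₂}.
(-3/2)T₀ + (-3)T₁ + (1/2)T₂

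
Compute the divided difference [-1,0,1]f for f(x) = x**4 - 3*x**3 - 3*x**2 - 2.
-2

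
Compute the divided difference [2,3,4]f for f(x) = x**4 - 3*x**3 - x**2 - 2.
27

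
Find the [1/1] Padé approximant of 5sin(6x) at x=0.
30*x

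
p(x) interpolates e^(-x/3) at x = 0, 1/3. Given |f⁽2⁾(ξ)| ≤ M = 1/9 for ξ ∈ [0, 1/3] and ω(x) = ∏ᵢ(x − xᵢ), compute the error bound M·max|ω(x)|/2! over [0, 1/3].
1/648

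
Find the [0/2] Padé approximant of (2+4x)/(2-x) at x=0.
1/(5*x**2 - 5*x/2 + 1)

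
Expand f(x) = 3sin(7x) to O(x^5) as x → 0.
21*x - 343*x**3/2 + O(x**5)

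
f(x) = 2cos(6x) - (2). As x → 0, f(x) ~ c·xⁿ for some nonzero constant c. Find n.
2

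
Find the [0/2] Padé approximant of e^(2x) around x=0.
1/(2*x**2 - 2*x + 1)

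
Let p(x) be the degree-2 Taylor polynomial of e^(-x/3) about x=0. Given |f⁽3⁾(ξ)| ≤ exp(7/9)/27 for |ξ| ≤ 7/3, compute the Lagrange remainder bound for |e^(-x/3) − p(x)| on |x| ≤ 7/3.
343*exp(7/9)/4374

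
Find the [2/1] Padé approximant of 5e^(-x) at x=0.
(5*x**2/6 - 10*x/3 + 5)/(x/3 + 1)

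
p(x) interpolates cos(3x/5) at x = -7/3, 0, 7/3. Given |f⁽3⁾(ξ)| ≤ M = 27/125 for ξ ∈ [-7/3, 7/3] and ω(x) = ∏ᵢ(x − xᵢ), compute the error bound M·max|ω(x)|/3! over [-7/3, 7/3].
343*sqrt(3)/3375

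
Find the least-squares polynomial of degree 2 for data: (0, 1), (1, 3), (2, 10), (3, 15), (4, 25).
4/5 + (2)x + x²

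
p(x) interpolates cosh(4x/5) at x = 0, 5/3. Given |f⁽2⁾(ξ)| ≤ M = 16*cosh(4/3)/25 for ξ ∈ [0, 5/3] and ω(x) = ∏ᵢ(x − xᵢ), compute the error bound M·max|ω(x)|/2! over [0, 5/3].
2*cosh(4/3)/9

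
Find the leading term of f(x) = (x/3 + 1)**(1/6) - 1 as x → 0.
x/18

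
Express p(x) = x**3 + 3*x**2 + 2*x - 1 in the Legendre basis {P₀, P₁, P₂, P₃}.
(13/5)P₁ + (2)P₂ + (2/5)P₃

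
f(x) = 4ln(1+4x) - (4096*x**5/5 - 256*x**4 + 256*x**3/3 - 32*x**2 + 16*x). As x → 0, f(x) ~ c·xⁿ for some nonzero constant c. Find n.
6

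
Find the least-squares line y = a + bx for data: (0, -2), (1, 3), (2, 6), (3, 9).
a = -7/5, b = 18/5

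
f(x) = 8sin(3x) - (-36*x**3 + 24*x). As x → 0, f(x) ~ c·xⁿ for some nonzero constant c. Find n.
5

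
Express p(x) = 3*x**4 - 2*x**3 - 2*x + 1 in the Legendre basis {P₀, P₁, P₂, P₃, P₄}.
(8/5)P₀ + (-16/5)P₁ + (12/7)P₂ + (-4/5)P₃ + (24/35)P₄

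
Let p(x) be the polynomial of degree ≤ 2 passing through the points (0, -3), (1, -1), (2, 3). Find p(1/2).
-9/4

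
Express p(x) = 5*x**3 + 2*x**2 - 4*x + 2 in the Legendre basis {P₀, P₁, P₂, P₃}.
(8/3)P₀ - P₁ + (4/3)P₂ + (2)P₃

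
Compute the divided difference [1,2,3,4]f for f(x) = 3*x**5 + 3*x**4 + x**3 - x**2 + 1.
226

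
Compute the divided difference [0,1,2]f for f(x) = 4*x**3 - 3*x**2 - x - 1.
9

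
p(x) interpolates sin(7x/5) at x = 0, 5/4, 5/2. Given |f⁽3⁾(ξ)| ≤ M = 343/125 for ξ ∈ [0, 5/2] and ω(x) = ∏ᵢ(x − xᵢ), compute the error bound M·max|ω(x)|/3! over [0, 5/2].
343*sqrt(3)/1728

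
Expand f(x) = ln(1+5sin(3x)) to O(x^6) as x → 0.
15*x - 225*x**2/2 + 2205*x**3/2 - 49275*x**4/4 + 1174581*x**5/8 + O(x**6)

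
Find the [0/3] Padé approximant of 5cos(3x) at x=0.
5/(9*x**2/2 + 1)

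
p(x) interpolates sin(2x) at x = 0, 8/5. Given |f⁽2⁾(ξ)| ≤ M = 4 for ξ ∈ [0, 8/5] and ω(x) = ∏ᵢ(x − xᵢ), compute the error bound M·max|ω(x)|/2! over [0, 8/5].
32/25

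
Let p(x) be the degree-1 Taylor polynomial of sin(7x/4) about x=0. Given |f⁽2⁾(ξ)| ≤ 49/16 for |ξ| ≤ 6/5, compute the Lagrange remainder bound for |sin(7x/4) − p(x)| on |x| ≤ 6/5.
441/200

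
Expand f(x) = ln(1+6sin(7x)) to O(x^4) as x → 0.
42*x - 882*x**2 + 24353*x**3 + O(x**4)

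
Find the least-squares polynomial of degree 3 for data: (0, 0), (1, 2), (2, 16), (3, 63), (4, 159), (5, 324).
1/14 + (107/84)x + (-19/7)x² + (37/12)x³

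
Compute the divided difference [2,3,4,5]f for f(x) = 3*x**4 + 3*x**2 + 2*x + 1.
42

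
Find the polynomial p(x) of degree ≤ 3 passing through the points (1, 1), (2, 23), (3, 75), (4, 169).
2*x**3 + 3*x**2 - x - 3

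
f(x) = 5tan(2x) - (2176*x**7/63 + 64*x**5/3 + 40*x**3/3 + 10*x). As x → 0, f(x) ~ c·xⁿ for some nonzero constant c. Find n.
9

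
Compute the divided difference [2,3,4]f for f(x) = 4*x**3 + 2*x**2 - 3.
38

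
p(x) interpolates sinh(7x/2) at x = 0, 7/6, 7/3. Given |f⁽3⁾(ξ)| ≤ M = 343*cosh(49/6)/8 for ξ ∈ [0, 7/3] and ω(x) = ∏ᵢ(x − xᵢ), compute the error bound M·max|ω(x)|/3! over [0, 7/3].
117649*sqrt(3)*cosh(49/6)/46656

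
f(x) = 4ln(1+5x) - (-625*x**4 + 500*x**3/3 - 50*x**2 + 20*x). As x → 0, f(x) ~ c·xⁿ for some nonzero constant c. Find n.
5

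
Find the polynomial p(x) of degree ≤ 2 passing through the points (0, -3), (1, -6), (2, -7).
x**2 - 4*x - 3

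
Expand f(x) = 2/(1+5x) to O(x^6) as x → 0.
2 - 10*x + 50*x**2 - 250*x**3 + 1250*x**4 - 6250*x**5 + O(x**6)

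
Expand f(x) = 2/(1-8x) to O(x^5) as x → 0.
2 + 16*x + 128*x**2 + 1024*x**3 + 8192*x**4 + O(x**5)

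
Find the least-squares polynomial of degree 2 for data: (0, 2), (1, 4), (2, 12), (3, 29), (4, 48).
61/35 + (-41/70)x + (43/14)x²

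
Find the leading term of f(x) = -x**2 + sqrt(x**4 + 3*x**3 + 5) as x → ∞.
3*x/2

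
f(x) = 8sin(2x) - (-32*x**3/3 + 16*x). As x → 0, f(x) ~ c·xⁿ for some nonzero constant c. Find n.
5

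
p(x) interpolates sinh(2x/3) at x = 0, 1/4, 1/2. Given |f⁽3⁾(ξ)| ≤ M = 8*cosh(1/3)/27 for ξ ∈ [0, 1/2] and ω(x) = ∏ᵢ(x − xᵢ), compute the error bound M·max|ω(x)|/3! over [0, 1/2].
sqrt(3)*cosh(1/3)/5832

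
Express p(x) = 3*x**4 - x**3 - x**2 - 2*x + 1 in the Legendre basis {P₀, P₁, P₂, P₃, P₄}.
(19/15)P₀ + (-13/5)P₁ + (22/21)P₂ + (-2/5)P₃ + (24/35)P₄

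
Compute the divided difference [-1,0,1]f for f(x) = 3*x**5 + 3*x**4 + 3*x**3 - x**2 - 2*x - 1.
2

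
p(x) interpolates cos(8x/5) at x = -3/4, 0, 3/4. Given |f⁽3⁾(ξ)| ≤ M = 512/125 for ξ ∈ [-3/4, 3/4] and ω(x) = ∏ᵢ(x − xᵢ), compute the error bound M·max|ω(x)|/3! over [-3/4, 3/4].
8*sqrt(3)/125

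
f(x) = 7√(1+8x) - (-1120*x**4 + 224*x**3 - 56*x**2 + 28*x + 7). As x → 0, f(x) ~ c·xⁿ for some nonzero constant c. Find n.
5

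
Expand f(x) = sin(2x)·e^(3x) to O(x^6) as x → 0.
2*x + 6*x**2 + 23*x**3/3 + 5*x**4 + 61*x**5/60 + O(x**6)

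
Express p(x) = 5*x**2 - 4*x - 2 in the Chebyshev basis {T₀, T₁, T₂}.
(1/2)T₀ + (-4)T₁ + (5/2)T₂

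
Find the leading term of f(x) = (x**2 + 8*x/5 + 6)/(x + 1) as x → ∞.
x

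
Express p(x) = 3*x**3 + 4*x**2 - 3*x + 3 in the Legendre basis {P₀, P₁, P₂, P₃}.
(13/3)P₀ + (-6/5)P₁ + (8/3)P₂ + (6/5)P₃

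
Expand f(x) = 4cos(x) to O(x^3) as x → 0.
4 - 2*x**2 + O(x**3)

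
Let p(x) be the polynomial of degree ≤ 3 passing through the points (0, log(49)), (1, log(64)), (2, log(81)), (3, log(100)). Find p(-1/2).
log(583443*35**(3/8)*6**(1/4)/81920)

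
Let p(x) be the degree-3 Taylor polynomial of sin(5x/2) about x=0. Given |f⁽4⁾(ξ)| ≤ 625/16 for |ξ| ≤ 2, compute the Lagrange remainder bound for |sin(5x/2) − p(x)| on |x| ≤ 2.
625/24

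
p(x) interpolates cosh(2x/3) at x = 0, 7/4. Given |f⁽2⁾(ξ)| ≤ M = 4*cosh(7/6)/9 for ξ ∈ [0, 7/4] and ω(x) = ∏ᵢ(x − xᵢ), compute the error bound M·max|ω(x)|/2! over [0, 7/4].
49*cosh(7/6)/288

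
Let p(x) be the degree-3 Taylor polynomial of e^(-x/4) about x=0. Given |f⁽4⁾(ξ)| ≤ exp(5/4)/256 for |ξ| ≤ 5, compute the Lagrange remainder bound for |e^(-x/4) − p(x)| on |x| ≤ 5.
625*exp(5/4)/6144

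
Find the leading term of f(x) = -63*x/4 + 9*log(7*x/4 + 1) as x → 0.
-441*x**2/32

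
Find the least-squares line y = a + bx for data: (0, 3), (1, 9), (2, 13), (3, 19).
a = 16/5, b = 26/5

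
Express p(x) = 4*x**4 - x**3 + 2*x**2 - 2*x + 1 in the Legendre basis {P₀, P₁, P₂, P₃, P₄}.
(37/15)P₀ + (-13/5)P₁ + (76/21)P₂ + (-2/5)P₃ + (32/35)P₄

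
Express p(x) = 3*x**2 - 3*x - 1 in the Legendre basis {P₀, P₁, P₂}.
(-3)P₁ + (2)P₂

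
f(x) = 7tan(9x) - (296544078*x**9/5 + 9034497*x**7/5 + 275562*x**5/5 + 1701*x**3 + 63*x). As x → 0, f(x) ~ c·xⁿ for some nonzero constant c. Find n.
11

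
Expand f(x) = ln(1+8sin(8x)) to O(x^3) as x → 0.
64*x - 2048*x**2 + O(x**3)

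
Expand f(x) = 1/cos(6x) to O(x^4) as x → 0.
1 + 18*x**2 + O(x**4)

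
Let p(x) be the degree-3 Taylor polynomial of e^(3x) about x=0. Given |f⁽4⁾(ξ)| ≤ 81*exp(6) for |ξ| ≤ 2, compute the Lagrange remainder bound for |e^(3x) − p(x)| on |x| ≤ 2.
54*exp(6)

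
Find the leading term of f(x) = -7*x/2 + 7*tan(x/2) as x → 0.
7*x**3/24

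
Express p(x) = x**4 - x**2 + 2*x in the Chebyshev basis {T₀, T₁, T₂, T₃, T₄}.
(-1/8)T₀ + (2)T₁ + (1/8)T₄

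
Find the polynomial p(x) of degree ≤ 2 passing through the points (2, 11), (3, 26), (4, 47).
3*x**2 - 1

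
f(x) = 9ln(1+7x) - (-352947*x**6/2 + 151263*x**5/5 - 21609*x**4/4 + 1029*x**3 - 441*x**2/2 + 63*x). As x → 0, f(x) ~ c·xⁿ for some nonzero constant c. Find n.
7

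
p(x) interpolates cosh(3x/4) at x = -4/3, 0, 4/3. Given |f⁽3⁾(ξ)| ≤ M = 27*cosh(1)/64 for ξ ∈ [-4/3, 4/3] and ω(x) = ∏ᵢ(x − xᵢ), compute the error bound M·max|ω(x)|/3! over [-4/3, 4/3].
sqrt(3)*cosh(1)/27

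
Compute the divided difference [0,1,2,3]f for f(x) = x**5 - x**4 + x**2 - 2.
19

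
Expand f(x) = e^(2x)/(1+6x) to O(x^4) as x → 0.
1 - 4*x + 26*x**2 - 464*x**3/3 + O(x**4)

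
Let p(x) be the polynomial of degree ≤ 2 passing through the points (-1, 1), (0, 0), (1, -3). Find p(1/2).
-5/4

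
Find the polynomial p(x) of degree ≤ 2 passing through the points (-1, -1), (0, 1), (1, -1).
1 - 2*x**2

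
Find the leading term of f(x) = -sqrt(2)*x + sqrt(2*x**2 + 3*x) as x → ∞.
3*sqrt(2)/4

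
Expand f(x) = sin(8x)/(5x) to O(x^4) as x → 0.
8/5 - 256*x**2/15 + O(x**4)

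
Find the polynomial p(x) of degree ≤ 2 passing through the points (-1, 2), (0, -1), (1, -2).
x**2 - 2*x - 1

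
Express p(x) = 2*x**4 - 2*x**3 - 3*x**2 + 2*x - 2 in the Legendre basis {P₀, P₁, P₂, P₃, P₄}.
(-13/5)P₀ + (4/5)P₁ + (-6/7)P₂ + (-4/5)P₃ + (16/35)P₄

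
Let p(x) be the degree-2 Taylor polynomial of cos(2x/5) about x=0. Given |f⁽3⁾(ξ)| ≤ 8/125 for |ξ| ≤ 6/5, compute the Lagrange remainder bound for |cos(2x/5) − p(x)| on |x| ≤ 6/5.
288/15625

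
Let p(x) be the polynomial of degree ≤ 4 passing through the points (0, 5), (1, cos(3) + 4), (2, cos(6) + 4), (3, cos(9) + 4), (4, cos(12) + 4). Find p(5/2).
15*cos(9)/32 - 5*cos(12)/128 - 5*cos(3)/32 + 45*cos(6)/64 + 515/128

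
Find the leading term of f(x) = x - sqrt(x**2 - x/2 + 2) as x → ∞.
1/4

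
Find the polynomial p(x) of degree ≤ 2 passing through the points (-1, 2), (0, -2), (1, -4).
x**2 - 3*x - 2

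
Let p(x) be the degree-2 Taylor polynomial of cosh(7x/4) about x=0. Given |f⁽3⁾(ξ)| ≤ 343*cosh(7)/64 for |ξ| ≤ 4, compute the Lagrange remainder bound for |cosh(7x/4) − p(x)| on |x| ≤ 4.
343*cosh(7)/6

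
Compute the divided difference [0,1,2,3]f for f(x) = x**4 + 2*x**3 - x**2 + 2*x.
8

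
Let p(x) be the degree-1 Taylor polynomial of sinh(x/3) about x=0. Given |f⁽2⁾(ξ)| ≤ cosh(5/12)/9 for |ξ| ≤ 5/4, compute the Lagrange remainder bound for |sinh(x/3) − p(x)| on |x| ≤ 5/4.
25*cosh(5/12)/288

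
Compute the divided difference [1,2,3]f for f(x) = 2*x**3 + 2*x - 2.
12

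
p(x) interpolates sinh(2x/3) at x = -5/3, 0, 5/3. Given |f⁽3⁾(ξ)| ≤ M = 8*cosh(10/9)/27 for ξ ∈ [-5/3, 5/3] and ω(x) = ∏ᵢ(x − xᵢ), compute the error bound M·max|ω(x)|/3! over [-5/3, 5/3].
1000*sqrt(3)*cosh(10/9)/19683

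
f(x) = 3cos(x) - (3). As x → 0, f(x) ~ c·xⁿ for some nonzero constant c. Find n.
2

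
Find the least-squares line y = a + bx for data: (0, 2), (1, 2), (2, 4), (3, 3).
a = 2, b = 1/2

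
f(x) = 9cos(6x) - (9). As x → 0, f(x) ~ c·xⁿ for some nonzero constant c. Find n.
2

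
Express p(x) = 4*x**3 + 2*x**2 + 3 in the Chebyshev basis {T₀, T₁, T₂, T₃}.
(4)T₀ + (3)T₁ + T₂ + T₃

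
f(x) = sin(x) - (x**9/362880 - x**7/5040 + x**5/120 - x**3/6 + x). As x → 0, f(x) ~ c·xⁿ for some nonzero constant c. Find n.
11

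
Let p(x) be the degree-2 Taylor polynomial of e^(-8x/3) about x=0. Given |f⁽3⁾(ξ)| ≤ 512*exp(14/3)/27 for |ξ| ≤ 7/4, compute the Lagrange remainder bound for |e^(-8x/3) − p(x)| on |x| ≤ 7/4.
1372*exp(14/3)/81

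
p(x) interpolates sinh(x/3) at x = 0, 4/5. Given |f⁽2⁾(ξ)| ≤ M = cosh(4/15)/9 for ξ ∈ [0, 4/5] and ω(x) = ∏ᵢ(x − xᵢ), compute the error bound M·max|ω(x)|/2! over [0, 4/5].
2*cosh(4/15)/225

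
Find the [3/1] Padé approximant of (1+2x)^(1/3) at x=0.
(-8*x**3/81 + 4*x**2/9 + 2*x + 1)/(4*x/3 + 1)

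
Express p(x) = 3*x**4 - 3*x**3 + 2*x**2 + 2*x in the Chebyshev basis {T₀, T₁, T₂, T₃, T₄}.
(17/8)T₀ + (-1/4)T₁ + (5/2)T₂ + (-3/4)T₃ + (3/8)T₄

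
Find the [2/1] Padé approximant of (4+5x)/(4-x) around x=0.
(5*x/4 + 1)/(1 - x/4)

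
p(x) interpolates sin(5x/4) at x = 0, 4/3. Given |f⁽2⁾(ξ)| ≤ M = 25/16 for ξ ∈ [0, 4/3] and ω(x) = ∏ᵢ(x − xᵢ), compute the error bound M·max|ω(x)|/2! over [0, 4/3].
25/72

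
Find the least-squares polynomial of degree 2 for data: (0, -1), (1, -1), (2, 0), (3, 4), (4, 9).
-33/35 + (-17/14)x + (13/14)x²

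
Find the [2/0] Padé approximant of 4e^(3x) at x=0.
18*x**2 + 12*x + 4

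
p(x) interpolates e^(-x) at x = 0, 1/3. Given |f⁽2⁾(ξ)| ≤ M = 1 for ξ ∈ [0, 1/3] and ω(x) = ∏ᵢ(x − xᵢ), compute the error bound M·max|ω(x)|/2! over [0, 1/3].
1/72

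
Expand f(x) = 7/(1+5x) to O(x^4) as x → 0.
7 - 35*x + 175*x**2 - 875*x**3 + O(x**4)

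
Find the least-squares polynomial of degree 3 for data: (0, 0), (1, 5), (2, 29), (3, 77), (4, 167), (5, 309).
-11/42 + (617/252)x + (73/42)x² + (73/36)x³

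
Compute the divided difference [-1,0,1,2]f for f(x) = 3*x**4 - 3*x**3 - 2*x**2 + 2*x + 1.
3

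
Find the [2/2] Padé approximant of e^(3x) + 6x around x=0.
(-x**2/4 + 17*x/2 + 1)/(-x**2/4 - x/2 + 1)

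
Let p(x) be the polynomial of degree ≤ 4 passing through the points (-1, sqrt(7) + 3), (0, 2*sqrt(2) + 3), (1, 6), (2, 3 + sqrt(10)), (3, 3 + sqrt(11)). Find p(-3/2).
-105*sqrt(2)/16 - 45*sqrt(10)/32 + 35*sqrt(11)/128 + 315*sqrt(7)/128 + 759/64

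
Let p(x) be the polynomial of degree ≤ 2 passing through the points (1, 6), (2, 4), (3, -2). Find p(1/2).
11/2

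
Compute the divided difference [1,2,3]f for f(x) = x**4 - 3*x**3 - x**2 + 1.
6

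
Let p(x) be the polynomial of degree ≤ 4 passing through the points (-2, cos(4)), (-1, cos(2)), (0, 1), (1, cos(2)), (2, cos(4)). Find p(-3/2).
-35/64 + 21*cos(2)/16 + 15*cos(4)/64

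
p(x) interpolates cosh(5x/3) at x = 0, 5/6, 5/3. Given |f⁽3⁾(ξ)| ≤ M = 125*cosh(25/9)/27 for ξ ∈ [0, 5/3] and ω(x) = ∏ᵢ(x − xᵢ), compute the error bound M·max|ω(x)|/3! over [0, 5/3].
15625*sqrt(3)*cosh(25/9)/157464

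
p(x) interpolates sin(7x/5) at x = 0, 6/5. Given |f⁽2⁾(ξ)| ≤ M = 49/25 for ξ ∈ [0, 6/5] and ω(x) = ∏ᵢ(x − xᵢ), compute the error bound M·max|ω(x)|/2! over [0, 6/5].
441/1250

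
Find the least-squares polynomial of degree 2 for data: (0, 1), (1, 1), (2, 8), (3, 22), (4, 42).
32/35 + (-219/70)x + (47/14)x²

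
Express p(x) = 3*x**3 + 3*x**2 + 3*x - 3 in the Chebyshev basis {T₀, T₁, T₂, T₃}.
(-3/2)T₀ + (21/4)T₁ + (3/2)T₂ + (3/4)T₃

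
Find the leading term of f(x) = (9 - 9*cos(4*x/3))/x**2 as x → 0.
8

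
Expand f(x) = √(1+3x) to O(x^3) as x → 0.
1 + 3*x/2 - 9*x**2/8 + O(x**3)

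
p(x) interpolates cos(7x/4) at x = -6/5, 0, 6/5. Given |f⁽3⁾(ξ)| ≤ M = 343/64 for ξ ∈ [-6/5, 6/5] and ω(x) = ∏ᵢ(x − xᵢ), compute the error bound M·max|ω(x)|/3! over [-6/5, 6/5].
343*sqrt(3)/1000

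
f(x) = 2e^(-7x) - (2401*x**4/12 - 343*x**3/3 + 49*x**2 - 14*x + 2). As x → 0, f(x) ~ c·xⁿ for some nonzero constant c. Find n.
5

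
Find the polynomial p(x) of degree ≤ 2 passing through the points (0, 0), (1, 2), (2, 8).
2*x**2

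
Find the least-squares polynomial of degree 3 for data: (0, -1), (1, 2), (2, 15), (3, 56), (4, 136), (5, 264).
-83/126 + (-703/756)x + (29/63)x² + (223/108)x³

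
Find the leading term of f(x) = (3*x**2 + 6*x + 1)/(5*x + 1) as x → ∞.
3*x/5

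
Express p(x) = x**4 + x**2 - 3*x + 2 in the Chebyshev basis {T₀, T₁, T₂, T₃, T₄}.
(23/8)T₀ + (-3)T₁ + T₂ + (1/8)T₄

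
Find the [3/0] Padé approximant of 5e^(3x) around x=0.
45*x**3/2 + 45*x**2/2 + 15*x + 5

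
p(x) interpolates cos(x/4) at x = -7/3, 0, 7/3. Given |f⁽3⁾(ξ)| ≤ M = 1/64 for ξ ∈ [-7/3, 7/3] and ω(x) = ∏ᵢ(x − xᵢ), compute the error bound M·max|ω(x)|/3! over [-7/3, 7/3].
343*sqrt(3)/46656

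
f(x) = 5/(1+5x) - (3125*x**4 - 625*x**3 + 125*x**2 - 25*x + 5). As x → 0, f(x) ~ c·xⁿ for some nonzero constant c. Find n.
5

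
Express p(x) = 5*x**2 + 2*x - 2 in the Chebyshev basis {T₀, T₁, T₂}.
(1/2)T₀ + (2)T₁ + (5/2)T₂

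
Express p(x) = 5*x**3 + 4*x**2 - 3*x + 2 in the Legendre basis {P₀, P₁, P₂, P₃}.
(10/3)P₀ + (8/3)P₂ + (2)P₃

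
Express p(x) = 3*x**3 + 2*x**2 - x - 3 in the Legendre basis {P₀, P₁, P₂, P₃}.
(-7/3)P₀ + (4/5)P₁ + (4/3)P₂ + (6/5)P₃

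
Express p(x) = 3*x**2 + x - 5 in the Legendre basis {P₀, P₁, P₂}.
(-4)P₀ + P₁ + (2)P₂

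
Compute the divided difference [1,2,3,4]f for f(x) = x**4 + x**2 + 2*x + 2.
10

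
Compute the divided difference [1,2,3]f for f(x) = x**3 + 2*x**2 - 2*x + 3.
8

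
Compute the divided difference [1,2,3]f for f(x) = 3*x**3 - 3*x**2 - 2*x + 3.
15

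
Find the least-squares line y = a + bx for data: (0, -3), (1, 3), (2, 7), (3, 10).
a = -11/5, b = 43/10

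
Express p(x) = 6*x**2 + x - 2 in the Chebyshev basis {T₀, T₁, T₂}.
T₀ + T₁ + (3)T₂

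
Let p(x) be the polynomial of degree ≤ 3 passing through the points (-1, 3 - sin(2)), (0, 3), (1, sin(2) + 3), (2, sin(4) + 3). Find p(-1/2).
-5*sin(2)/8 + sin(4)/16 + 3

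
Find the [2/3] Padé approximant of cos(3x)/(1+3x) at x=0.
(1 - 15*x**2/4)/(9*x**3/4 + 3*x**2/4 + 3*x + 1)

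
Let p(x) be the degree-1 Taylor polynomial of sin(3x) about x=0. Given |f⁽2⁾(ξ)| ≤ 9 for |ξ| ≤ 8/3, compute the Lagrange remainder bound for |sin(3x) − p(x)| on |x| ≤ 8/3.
32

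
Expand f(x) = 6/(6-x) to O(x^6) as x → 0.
1 + x/6 + x**2/36 + x**3/216 + x**4/1296 + x**5/7776 + O(x**6)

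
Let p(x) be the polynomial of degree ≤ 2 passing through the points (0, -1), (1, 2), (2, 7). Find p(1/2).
1/4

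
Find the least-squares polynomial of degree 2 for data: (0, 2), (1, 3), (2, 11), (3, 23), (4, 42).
67/35 + (-10/7)x + (20/7)x²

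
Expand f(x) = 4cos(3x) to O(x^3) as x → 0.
4 - 18*x**2 + O(x**3)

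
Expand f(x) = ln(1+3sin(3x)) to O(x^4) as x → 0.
9*x - 81*x**2/2 + 459*x**3/2 + O(x**4)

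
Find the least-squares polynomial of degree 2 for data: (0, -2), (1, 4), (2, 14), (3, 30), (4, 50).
-68/35 + (23/7)x + (17/7)x²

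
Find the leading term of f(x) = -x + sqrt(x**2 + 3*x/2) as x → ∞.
3/4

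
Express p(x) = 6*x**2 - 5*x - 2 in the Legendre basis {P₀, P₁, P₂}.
(-5)P₁ + (4)P₂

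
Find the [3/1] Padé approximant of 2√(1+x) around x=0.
(-x**3/32 + 3*x**2/8 + 9*x/4 + 2)/(5*x/8 + 1)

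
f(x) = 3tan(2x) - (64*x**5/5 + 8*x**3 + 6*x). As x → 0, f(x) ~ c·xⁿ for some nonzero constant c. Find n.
7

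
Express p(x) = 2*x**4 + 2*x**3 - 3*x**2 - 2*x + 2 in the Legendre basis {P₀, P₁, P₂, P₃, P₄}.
(7/5)P₀ + (-4/5)P₁ + (-6/7)P₂ + (4/5)P₃ + (16/35)P₄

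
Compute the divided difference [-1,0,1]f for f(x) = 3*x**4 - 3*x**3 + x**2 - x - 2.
4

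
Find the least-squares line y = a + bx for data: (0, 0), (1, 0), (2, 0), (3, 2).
a = -2/5, b = 3/5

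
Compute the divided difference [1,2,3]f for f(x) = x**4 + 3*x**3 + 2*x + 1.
43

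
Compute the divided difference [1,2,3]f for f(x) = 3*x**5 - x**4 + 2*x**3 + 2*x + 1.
257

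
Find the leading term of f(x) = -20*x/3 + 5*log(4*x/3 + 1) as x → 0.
-40*x**2/9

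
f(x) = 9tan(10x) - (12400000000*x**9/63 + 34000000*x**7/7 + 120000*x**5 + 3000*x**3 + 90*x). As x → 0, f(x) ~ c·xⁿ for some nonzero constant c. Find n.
11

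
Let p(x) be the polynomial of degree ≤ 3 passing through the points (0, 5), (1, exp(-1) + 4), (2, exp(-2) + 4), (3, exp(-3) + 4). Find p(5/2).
5*(-exp(2) + 1 + 3*e + 13*exp(3))*exp(-3)/16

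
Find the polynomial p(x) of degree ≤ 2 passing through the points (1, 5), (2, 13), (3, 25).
2*x**2 + 2*x + 1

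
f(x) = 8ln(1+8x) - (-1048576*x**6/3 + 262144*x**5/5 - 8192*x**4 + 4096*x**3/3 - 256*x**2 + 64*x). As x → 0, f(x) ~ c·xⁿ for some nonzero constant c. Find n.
7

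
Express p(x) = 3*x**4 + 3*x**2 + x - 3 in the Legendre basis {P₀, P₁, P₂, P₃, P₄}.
(-7/5)P₀ + P₁ + (26/7)P₂ + (24/35)P₄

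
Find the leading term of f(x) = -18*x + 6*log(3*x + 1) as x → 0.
-27*x**2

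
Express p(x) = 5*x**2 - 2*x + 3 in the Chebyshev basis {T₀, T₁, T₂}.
(11/2)T₀ + (-2)T₁ + (5/2)T₂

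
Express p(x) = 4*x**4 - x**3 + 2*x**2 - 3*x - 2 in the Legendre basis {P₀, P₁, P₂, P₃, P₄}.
(-8/15)P₀ + (-18/5)P₁ + (76/21)P₂ + (-2/5)P₃ + (32/35)P₄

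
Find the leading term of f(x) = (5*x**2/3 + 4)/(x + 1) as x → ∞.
5*x/3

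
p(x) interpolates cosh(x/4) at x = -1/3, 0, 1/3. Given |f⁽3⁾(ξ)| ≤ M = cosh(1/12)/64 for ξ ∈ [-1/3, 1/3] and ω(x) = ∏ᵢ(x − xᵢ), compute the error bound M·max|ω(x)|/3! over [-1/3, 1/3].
sqrt(3)*cosh(1/12)/46656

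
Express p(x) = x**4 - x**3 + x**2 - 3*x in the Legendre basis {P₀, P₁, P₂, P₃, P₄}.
(8/15)P₀ + (-18/5)P₁ + (26/21)P₂ + (-2/5)P₃ + (8/35)P₄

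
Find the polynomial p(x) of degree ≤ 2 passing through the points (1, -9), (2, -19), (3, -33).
-2*x**2 - 4*x - 3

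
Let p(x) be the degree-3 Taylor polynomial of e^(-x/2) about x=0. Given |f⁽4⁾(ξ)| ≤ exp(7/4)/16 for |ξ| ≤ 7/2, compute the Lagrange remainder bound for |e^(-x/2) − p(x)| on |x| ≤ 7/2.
2401*exp(7/4)/6144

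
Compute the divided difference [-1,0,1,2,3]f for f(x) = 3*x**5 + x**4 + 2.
16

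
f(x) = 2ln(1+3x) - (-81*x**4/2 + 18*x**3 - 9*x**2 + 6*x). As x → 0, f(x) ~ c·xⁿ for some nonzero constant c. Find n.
5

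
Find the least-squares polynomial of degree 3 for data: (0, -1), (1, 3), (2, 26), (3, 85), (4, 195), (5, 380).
-76/63 + (727/378)x + (-7/36)x² + (325/108)x³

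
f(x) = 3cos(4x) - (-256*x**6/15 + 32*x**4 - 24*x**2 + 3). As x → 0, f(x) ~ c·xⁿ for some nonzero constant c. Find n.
8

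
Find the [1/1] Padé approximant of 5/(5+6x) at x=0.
1/(6*x/5 + 1)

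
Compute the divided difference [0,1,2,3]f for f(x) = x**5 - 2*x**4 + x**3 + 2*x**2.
14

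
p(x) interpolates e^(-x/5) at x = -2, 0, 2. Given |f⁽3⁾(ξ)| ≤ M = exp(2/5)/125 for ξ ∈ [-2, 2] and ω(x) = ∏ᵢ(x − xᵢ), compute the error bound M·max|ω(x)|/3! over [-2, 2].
8*sqrt(3)*exp(2/5)/3375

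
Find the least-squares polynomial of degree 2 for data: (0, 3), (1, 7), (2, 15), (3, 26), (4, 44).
113/35 + (87/70)x + (31/14)x²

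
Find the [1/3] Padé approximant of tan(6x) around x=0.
6*x/(1 - 12*x**2)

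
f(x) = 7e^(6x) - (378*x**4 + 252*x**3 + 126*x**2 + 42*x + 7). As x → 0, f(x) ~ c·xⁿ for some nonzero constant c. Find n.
5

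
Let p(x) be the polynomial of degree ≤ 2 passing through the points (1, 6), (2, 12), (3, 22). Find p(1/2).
9/2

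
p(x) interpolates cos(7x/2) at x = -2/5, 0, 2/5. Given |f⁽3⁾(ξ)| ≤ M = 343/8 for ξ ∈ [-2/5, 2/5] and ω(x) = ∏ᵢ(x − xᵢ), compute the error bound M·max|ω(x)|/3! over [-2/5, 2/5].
343*sqrt(3)/3375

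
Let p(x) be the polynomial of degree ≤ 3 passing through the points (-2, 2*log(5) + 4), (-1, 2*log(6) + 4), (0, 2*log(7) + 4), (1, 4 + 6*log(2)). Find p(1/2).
4 + log(14*2**(1/4)*3**(3/8)*5**(1/8)*7**(7/8)/3)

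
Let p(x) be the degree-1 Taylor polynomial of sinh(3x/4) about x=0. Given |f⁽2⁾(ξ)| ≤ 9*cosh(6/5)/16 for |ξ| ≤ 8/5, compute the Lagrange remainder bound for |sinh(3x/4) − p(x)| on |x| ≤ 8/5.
18*cosh(6/5)/25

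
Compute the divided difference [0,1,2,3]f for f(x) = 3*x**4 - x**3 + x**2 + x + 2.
17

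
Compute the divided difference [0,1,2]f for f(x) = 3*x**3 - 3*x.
9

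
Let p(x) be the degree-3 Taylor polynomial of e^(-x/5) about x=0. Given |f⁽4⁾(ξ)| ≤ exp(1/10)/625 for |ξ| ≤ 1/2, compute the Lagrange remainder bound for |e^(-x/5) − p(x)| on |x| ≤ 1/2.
exp(1/10)/240000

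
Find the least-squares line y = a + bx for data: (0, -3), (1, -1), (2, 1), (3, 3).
a = -3, b = 2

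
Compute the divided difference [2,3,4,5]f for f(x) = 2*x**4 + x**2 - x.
28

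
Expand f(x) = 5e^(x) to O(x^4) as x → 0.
5 + 5*x + 5*x**2/2 + 5*x**3/6 + O(x**4)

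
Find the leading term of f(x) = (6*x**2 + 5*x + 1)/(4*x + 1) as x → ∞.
3*x/2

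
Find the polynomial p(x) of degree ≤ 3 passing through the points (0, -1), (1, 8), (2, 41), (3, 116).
3*x**3 + 3*x**2 + 3*x - 1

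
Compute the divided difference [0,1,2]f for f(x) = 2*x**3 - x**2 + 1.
5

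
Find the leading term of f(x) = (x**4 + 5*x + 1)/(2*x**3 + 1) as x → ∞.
x/2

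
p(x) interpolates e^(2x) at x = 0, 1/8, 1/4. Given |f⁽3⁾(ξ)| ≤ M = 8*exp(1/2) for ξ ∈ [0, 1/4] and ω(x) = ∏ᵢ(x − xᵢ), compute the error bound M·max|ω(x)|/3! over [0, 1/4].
sqrt(3)*exp(1/2)/1728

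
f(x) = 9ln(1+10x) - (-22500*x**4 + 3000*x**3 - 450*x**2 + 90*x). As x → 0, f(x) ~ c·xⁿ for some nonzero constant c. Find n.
5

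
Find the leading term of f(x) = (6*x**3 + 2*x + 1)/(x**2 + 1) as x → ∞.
6*x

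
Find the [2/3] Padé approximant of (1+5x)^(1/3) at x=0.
(175*x**2/18 + 20*x/3 + 1)/(-125*x**3/162 + 25*x**2/6 + 5*x + 1)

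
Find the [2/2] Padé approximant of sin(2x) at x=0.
2*x/(2*x**2/3 + 1)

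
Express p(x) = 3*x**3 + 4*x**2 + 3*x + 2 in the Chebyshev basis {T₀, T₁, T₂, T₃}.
(4)T₀ + (21/4)T₁ + (2)T₂ + (3/4)T₃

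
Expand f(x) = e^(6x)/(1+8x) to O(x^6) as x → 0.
1 - 2*x + 34*x**2 - 236*x**3 + 1942*x**4 - 77356*x**5/5 + O(x**6)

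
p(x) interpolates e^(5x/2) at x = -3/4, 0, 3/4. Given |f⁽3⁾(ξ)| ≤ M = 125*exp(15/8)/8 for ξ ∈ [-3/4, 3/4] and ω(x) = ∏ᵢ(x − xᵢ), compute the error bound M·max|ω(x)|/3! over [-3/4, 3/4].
125*sqrt(3)*exp(15/8)/512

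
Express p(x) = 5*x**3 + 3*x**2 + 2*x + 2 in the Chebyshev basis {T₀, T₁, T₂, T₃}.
(7/2)T₀ + (23/4)T₁ + (3/2)T₂ + (5/4)T₃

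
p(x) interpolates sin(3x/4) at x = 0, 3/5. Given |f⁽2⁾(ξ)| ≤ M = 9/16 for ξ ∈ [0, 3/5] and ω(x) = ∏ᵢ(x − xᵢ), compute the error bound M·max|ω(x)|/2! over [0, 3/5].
81/3200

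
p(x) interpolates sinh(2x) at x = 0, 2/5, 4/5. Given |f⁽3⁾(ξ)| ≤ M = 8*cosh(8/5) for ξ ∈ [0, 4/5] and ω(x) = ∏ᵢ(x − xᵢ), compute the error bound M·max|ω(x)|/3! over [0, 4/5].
64*sqrt(3)*cosh(8/5)/3375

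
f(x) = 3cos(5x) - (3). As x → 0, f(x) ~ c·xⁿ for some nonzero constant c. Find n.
2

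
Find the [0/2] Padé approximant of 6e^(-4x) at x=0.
6/(8*x**2 + 4*x + 1)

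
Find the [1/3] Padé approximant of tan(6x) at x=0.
6*x/(1 - 12*x**2)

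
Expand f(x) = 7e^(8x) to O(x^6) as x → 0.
7 + 56*x + 224*x**2 + 1792*x**3/3 + 3584*x**4/3 + 28672*x**5/15 + O(x**6)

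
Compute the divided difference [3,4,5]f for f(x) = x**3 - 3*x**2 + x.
9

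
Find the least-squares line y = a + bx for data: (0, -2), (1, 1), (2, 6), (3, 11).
a = -13/5, b = 22/5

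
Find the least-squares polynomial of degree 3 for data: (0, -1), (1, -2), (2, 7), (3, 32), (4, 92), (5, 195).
-7/6 + (73/252)x + (-209/84)x² + (37/18)x³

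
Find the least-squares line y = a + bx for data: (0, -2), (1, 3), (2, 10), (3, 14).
a = -2, b = 11/2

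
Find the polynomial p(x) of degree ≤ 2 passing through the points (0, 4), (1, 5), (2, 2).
-2*x**2 + 3*x + 4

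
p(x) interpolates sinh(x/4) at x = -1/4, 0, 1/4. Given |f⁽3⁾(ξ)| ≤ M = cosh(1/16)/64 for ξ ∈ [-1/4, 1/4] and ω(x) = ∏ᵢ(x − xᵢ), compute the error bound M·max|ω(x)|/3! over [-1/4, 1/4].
sqrt(3)*cosh(1/16)/110592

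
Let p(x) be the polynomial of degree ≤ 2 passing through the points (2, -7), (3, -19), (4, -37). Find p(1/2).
-1/4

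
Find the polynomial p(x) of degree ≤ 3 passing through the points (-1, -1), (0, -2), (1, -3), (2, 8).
2*x**3 - 3*x - 2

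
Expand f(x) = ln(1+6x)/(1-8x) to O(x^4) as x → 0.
6*x + 30*x**2 + 312*x**3 + O(x**4)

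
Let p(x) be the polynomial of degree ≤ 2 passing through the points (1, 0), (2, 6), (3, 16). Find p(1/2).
-3/2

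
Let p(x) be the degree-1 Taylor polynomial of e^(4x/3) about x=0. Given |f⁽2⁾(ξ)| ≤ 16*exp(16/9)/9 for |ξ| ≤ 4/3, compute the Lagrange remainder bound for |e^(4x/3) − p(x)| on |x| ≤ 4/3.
128*exp(16/9)/81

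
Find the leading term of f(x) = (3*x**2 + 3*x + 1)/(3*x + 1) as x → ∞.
x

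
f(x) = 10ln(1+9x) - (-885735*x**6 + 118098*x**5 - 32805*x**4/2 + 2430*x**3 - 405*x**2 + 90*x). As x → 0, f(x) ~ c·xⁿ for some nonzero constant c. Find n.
7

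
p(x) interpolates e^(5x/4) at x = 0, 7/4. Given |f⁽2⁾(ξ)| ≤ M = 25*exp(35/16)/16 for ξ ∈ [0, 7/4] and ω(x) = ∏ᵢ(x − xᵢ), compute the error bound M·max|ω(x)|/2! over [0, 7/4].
1225*exp(35/16)/2048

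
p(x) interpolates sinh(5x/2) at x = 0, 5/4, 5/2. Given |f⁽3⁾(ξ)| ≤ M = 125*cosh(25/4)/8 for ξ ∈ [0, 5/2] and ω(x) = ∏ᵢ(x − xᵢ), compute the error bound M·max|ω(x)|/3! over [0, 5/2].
15625*sqrt(3)*cosh(25/4)/13824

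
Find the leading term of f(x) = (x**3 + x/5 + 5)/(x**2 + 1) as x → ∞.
x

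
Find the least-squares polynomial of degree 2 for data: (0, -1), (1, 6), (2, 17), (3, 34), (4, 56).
-6/7 + (137/35)x + (18/7)x²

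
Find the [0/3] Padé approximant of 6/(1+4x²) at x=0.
6/(4*x**2 + 1)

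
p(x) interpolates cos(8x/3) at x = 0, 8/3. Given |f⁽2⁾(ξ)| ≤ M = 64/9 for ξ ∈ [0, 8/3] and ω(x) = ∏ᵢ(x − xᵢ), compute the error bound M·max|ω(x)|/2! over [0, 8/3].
512/81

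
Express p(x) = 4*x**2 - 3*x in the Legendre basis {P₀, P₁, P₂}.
(4/3)P₀ + (-3)P₁ + (8/3)P₂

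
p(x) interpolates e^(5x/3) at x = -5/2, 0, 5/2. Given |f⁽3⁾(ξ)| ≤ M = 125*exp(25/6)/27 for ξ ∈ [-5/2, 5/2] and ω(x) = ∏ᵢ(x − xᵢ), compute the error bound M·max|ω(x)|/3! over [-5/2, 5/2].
15625*sqrt(3)*exp(25/6)/5832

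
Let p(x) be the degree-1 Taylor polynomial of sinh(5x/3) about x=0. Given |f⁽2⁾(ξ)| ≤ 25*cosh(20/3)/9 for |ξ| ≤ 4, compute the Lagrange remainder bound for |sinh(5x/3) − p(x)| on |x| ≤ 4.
200*cosh(20/3)/9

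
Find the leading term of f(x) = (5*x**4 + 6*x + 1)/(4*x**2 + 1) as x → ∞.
5*x**2/4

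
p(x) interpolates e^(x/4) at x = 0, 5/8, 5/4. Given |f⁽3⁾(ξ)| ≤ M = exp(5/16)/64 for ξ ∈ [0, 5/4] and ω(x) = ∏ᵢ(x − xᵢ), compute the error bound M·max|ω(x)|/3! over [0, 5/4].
125*sqrt(3)*exp(5/16)/884736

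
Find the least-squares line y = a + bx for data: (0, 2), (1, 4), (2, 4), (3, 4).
a = 13/5, b = 3/5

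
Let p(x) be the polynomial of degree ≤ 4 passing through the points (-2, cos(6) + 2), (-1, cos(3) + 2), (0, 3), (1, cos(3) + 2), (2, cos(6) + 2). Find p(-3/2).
21*cos(3)/16 + 15*cos(6)/64 + 93/64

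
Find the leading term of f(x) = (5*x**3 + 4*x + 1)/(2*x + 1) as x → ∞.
5*x**2/2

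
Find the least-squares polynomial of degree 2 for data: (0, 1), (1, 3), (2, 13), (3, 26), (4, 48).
33/35 + (-41/70)x + (43/14)x²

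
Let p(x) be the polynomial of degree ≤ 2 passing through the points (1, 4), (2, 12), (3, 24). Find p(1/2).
3/2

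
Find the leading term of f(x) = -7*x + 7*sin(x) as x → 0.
-7*x**3/6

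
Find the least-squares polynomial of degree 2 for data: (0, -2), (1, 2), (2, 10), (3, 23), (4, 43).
-12/7 + (37/70)x + (37/14)x²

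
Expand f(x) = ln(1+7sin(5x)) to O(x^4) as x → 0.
35*x - 1225*x**2/2 + 84875*x**3/6 + O(x**4)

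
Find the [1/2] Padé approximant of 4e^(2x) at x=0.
(8*x/3 + 4)/(2*x**2/3 - 4*x/3 + 1)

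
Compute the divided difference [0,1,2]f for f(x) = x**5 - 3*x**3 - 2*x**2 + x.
4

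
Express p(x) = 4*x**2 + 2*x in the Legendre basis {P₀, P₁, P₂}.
(4/3)P₀ + (2)P₁ + (8/3)P₂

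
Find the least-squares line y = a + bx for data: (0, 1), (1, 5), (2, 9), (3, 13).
a = 1, b = 4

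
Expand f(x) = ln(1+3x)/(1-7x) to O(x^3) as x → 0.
3*x + 33*x**2/2 + O(x**3)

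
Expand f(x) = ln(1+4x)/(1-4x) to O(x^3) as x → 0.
4*x + 8*x**2 + O(x**3)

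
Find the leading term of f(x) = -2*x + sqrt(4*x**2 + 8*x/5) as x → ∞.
2/5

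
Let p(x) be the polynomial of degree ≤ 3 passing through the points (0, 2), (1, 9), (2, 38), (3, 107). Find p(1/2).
31/8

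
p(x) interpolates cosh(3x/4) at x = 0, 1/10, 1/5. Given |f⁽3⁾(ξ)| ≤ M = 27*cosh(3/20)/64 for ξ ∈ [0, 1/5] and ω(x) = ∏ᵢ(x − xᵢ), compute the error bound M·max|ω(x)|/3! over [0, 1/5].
sqrt(3)*cosh(3/20)/64000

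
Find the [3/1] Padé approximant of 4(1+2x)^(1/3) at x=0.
(-32*x**3/81 + 16*x**2/9 + 8*x + 4)/(4*x/3 + 1)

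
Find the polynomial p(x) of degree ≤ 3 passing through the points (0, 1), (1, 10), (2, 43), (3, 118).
3*x**3 + 3*x**2 + 3*x + 1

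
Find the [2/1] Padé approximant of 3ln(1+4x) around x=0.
4*x*(2*x + 3)/(8*x/3 + 1)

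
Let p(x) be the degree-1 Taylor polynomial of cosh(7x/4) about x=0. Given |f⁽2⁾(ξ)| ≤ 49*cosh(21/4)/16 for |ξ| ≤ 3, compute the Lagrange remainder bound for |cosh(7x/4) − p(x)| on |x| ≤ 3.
441*cosh(21/4)/32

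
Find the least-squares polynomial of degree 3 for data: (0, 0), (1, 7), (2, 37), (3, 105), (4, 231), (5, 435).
-25/126 + (2683/756)x + (149/126)x² + (335/108)x³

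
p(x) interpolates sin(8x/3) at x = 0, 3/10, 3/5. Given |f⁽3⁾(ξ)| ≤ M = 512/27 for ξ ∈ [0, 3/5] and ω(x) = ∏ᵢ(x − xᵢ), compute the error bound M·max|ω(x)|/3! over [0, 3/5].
64*sqrt(3)/3375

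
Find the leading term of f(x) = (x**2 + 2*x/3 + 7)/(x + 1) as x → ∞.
x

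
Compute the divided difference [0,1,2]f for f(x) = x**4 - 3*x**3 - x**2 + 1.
-3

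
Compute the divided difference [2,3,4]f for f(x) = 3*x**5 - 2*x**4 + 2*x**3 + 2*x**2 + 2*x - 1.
765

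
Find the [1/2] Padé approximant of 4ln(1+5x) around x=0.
20*x/(-25*x**2/12 + 5*x/2 + 1)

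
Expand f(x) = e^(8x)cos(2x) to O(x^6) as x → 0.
1 + 8*x + 30*x**2 + 208*x**3/3 + 322*x**4/3 + 1616*x**5/15 + O(x**6)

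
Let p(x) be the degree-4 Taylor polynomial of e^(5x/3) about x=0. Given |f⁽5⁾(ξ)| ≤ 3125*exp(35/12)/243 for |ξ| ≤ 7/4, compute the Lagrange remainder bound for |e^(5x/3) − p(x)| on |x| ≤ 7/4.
10504375*exp(35/12)/5971968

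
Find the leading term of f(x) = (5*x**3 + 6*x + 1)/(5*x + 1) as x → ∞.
x**2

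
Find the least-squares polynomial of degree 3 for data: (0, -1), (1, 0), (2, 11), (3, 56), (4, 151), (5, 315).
-7/9 + (43/378)x + (-823/252)x² + (343/108)x³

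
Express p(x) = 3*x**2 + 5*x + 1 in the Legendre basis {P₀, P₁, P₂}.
(2)P₀ + (5)P₁ + (2)P₂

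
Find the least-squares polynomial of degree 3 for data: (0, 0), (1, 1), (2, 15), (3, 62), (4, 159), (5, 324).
11/126 + (-251/756)x + (-521/252)x² + (163/54)x³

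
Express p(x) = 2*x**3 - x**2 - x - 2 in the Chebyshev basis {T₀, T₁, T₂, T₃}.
(-5/2)T₀ + (1/2)T₁ + (-1/2)T₂ + (1/2)T₃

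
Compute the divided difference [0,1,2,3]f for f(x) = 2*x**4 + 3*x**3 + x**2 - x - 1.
15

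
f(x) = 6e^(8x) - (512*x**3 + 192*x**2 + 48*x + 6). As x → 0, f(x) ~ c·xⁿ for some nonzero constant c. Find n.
4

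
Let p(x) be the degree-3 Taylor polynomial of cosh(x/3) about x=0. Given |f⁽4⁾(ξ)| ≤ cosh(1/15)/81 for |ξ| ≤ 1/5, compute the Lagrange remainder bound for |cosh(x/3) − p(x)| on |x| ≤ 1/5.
cosh(1/15)/1215000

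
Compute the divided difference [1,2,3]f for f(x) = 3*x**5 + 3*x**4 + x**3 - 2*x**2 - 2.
349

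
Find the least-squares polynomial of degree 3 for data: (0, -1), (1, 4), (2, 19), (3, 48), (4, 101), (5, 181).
-64/63 + (506/189)x + (359/252)x² + (115/108)x³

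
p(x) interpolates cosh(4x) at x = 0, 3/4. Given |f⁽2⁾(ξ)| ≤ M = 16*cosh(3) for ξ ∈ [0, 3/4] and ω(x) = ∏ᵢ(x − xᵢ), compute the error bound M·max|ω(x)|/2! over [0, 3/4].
9*cosh(3)/8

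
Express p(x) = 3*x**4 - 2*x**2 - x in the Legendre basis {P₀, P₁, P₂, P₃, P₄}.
(-1/15)P₀ - P₁ + (8/21)P₂ + (24/35)P₄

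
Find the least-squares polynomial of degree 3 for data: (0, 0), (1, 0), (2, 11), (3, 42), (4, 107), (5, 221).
-29/126 + (95/108)x + (-523/252)x² + (58/27)x³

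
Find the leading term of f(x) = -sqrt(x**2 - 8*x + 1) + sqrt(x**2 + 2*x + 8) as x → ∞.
5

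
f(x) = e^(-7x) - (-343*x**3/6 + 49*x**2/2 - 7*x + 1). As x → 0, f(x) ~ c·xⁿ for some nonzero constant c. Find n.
4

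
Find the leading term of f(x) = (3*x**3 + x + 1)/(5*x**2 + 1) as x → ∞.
3*x/5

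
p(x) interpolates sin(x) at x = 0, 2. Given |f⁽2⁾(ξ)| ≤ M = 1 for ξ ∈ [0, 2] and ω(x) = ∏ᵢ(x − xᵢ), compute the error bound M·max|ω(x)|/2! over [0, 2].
1/2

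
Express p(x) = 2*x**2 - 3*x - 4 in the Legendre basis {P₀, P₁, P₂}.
(-10/3)P₀ + (-3)P₁ + (4/3)P₂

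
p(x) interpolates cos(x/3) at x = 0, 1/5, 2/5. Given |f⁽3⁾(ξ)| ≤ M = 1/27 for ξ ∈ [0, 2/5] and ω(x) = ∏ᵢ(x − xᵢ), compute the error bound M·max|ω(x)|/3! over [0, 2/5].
sqrt(3)/91125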